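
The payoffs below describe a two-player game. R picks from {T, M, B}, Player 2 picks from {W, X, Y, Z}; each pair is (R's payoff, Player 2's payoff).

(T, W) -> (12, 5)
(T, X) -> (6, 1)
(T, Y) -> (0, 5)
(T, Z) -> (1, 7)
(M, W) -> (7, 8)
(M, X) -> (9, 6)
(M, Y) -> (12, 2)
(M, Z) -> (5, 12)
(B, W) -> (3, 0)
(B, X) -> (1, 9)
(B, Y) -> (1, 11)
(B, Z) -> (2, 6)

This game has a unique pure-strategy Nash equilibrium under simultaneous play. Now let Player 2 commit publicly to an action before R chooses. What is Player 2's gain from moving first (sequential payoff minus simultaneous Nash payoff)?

0

R best-responds to each possible Player 2 move:
- W: BR = T, leader payoff 5.
- X: BR = M, leader payoff 6.
- Y: BR = M, leader payoff 2.
- Z: BR = M, leader payoff 12.
Player 2's induced payoffs are 5, 6, 2, 12, so Player 2 commits to Z. Subgame-perfect outcome: (M, Z) with payoffs (5, 12).
Now find the simultaneous Nash equilibrium.
R's best replies: W→T; X→M; Y→M; Z→M.
Player 2's best replies: T→Z; M→Z; B→Y.
The unique mutual best reply is (M, Z), giving (5, 12).
Player 2's commitment gain: 12 − 12 = 0.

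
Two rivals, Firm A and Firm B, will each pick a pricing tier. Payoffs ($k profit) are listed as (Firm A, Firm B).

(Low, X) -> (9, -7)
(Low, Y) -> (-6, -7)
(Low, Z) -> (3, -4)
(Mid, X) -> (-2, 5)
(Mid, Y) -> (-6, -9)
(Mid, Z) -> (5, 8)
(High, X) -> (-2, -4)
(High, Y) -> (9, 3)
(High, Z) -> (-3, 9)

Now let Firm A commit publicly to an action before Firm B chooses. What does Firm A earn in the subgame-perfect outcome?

5

Firm B best-responds to each possible Firm A move:
- Low: Firm B compares -7, -7, -4 and picks Z; Firm A would get 3.
- Mid: Firm B compares 5, -9, 8 and picks Z; Firm A would get 5.
- High: Firm B compares -4, 3, 9 and picks Z; Firm A would get -3.
Firm A's induced payoffs are 3, 5, -3, so Firm A commits to Mid. Subgame-perfect outcome: (Mid, Z) with payoffs (5, 8).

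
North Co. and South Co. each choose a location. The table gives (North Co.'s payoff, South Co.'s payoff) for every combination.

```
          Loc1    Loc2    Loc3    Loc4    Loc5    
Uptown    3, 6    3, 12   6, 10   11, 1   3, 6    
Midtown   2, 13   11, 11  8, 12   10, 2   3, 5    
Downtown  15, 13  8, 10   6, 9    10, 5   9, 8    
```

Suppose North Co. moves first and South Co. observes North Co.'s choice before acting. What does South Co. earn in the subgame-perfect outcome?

South Co. best-responds to each possible North Co. move:
- Uptown: South Co. compares 6, 12, 10, 1, 6 and picks Loc2; North Co. would get 3.
- Midtown: South Co. compares 13, 11, 12, 2, 5 and picks Loc1; North Co. would get 2.
- Downtown: South Co. compares 13, 10, 9, 5, 8 and picks Loc1; North Co. would get 15.
Among 3, 2, 15, the best is 15 at Downtown. Subgame-perfect outcome: (Downtown, Loc1) with payoffs (15, 13).

13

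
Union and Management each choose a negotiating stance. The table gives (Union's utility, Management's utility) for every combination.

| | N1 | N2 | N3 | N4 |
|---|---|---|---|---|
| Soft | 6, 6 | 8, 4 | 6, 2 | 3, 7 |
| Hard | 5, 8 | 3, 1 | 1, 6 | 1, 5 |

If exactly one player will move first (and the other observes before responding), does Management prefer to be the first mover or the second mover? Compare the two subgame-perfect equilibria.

If Union leads: Management's best replies are Soft→N4, Hard→N1; Union's induced payoffs 3, 5; outcome (Hard, N1), payoffs (5, 8).
If Management leads: Union's best replies are N1→Soft, N2→Soft, N3→Soft, N4→Soft; Management's induced payoffs 6, 4, 2, 7; outcome (Soft, N4), payoffs (3, 7).
Management gets 7 moving first and 8 moving second, so Management prefers to move second.

second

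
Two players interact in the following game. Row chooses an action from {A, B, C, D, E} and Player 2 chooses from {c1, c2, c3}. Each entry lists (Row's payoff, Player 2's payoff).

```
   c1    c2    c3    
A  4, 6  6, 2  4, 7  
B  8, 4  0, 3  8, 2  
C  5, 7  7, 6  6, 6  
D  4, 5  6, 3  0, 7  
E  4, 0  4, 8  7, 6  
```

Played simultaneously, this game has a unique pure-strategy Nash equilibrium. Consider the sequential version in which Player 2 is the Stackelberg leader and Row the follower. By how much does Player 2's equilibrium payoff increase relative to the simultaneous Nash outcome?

Backward induction with Player 2 moving first.
- c1: Row compares 4, 8, 5, 4, 4 and picks B; Player 2 would get 4.
- c2: Row compares 6, 0, 7, 6, 4 and picks C; Player 2 would get 6.
- c3: Row compares 4, 8, 6, 0, 7 and picks B; Player 2 would get 2.
Player 2's induced payoffs are 4, 6, 2, so Player 2 commits to c2. Subgame-perfect outcome: (C, c2) with payoffs (7, 6).
Now find the simultaneous Nash equilibrium.
Row's best replies: c1→B; c2→C; c3→B.
Player 2's best replies: A→c3; B→c1; C→c1; D→c3; E→c2.
Only (B, c1) has each player best-responding; Nash payoffs (8, 4).
Player 2's commitment gain: 6 − 4 = 2.

2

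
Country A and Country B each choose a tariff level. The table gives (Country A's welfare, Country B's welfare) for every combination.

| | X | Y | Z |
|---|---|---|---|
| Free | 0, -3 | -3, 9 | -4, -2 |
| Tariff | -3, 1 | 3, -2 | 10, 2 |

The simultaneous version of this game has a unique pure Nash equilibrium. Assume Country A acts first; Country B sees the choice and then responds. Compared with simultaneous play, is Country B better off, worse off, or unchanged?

Backward induction with Country A moving first.
- Free → Country B plays Y (best of -3, 9, -2); Country A gets -3.
- Tariff → Country B plays Z (best of 1, -2, 2); Country A gets 10.
Country A's induced payoffs are -3, 10, so Country A commits to Tariff. Subgame-perfect outcome: (Tariff, Z) with payoffs (10, 2).
For the simultaneous game, intersect best replies.
Country A's best replies: X→Free; Y→Tariff; Z→Tariff.
Country B's best replies: Free→Y; Tariff→Z.
The unique mutual best reply is (Tariff, Z), giving (10, 2).
Country B earns 2 sequentially versus 2 at the Nash outcome: unchanged.

unchanged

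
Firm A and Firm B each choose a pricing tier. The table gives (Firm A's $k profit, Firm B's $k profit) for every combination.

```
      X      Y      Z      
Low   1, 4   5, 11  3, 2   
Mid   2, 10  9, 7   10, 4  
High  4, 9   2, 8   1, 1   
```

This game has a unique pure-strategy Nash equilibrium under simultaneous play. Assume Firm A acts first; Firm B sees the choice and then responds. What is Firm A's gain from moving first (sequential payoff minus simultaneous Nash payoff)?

1

Backward induction with Firm A moving first.
- Low: BR = Y, leader payoff 5.
- Mid: BR = X, leader payoff 2.
- High: BR = X, leader payoff 4.
Firm A's induced payoffs are 5, 2, 4, so Firm A commits to Low. Subgame-perfect outcome: (Low, Y) with payoffs (5, 11).
For the simultaneous game, intersect best replies.
Firm A's best replies: X→High; Y→Mid; Z→Mid.
Firm B's best replies: Low→Y; Mid→X; High→X.
Only (High, X) has each player best-responding; Nash payoffs (4, 9).
Firm A's commitment gain: 5 − 4 = 1.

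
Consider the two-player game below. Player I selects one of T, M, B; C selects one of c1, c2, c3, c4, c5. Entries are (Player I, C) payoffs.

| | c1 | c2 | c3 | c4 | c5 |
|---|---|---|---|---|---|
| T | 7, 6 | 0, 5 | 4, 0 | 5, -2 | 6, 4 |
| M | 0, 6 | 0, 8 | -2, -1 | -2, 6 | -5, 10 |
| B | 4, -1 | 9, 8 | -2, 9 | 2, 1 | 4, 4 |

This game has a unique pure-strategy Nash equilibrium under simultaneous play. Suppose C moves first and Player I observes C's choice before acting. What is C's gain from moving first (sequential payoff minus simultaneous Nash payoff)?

Backward induction with C moving first.
- c1 → Player I plays T (best of 7, 0, 4); C gets 6.
- c2 → Player I plays B (best of 0, 0, 9); C gets 8.
- c3 → Player I plays T (best of 4, -2, -2); C gets 0.
- c4 → Player I plays T (best of 5, -2, 2); C gets -2.
- c5 → Player I plays T (best of 6, -5, 4); C gets 4.
Among 6, 8, 0, -2, 4, the best is 8 at c2. Subgame-perfect outcome: (B, c2) with payoffs (9, 8).
Under simultaneous play:
Player I's best replies: c1→T; c2→B; c3→T; c4→T; c5→T.
C's best replies: T→c1; M→c5; B→c3.
The unique mutual best reply is (T, c1), giving (7, 6).
C's commitment gain: 8 − 6 = 2.

2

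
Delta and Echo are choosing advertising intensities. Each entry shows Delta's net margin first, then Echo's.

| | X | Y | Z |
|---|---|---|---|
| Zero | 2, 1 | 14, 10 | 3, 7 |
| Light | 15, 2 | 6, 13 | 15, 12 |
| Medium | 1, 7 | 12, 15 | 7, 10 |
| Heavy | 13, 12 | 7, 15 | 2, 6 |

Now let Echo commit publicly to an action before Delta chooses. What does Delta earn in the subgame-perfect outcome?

15

Delta best-responds to each possible Echo move:
- X: BR = Light, leader payoff 2.
- Y: BR = Zero, leader payoff 10.
- Z: BR = Light, leader payoff 12.
Maximizing over 2, 10, 12, Echo chooses Z. Subgame-perfect outcome: (Light, Z) with payoffs (15, 12).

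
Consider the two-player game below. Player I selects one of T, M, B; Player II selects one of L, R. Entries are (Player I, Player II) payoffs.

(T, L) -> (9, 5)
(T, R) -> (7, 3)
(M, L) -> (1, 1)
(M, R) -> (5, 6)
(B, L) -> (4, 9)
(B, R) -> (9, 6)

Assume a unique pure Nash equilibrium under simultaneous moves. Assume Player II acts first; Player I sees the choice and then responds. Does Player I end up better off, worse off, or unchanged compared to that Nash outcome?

unchanged

Backward induction with Player II moving first.
- L: Player I compares 9, 1, 4 and picks T; Player II would get 5.
- R: Player I compares 7, 5, 9 and picks B; Player II would get 6.
Maximizing over 5, 6, Player II chooses R. Subgame-perfect outcome: (B, R) with payoffs (9, 6).
For the simultaneous game, intersect best replies.
Player I's best replies: L→T; R→B.
Player II's best replies: T→L; M→R; B→L.
The unique mutual best reply is (T, L), giving (9, 5).
Player I earns 9 sequentially versus 9 at the Nash outcome: unchanged.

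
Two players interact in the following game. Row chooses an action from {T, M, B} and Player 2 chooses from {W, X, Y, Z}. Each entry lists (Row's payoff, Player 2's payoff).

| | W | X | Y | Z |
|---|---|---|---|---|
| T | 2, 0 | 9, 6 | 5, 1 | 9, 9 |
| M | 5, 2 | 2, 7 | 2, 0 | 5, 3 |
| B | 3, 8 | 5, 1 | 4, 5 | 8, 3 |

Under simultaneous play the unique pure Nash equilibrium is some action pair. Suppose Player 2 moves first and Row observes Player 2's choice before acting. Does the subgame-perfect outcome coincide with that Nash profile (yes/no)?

yes

Work backward from Row's decision.
- W: Row compares 2, 5, 3 and picks M; Player 2 would get 2.
- X: Row compares 9, 2, 5 and picks T; Player 2 would get 6.
- Y: Row compares 5, 2, 4 and picks T; Player 2 would get 1.
- Z: Row compares 9, 5, 8 and picks T; Player 2 would get 9.
Player 2's induced payoffs are 2, 6, 1, 9, so Player 2 commits to Z. Subgame-perfect outcome: (T, Z) with payoffs (9, 9).
Now find the simultaneous Nash equilibrium.
Row's best replies: W→M; X→T; Y→T; Z→T.
Player 2's best replies: T→Z; M→X; B→W.
The unique mutual best reply is (T, Z), giving (9, 9).
Sequential outcome (T, Z) coincides with the Nash profile (T, Z).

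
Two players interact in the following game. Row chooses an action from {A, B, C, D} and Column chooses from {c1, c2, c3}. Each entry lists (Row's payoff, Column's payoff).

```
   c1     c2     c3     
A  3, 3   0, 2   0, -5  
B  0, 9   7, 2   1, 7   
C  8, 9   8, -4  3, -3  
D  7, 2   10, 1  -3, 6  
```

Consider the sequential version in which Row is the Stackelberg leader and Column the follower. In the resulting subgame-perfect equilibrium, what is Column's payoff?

Column best-responds to each possible Row move:
- A: Column compares 3, 2, -5 and picks c1; Row would get 3.
- B: Column compares 9, 2, 7 and picks c1; Row would get 0.
- C: Column compares 9, -4, -3 and picks c1; Row would get 8.
- D: Column compares 2, 1, 6 and picks c3; Row would get -3.
Row's induced payoffs are 3, 0, 8, -3, so Row commits to C. Subgame-perfect outcome: (C, c1) with payoffs (8, 9).

9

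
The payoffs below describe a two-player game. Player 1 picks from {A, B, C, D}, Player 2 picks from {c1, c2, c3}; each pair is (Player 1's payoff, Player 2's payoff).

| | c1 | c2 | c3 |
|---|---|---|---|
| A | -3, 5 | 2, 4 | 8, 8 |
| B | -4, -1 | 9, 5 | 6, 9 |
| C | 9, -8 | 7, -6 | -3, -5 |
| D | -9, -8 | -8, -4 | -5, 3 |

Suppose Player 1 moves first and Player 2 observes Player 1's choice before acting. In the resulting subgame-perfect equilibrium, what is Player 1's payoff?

Backward induction with Player 1 moving first.
- A: BR = c3, leader payoff 8.
- B: BR = c3, leader payoff 6.
- C: BR = c3, leader payoff -3.
- D: BR = c3, leader payoff -5.
Maximizing over 8, 6, -3, -5, Player 1 chooses A. Subgame-perfect outcome: (A, c3) with payoffs (8, 8).

8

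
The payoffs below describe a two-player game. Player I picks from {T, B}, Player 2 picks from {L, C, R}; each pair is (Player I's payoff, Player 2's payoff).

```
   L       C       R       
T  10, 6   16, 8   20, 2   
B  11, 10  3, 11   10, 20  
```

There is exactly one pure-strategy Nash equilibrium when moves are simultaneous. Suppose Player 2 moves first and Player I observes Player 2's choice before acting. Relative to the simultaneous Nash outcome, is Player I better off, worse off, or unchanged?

Solve by backward induction (Player 2 leads).
- L: Player I compares 10, 11 and picks B; Player 2 would get 10.
- C: Player I compares 16, 3 and picks T; Player 2 would get 8.
- R: Player I compares 20, 10 and picks T; Player 2 would get 2.
Maximizing over 10, 8, 2, Player 2 chooses L. Subgame-perfect outcome: (B, L) with payoffs (11, 10).
For the simultaneous game, intersect best replies.
Player I's best replies: L→B; C→T; R→T.
Player 2's best replies: T→C; B→R.
The unique mutual best reply is (T, C), giving (16, 8).
Player I earns 11 sequentially versus 16 at the Nash outcome: worse off.

worse off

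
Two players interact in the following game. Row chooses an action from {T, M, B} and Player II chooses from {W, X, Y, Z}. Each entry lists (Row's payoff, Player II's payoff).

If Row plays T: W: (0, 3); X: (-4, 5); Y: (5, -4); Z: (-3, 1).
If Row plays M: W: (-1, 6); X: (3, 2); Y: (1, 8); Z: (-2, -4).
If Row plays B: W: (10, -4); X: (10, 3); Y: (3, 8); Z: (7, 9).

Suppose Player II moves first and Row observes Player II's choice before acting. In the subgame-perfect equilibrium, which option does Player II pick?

Row best-responds to each possible Player II move:
- W → Row plays B (best of 0, -1, 10); Player II gets -4.
- X → Row plays B (best of -4, 3, 10); Player II gets 3.
- Y → Row plays T (best of 5, 1, 3); Player II gets -4.
- Z → Row plays B (best of -3, -2, 7); Player II gets 9.
Maximizing over -4, 3, -4, 9, Player II chooses Z. Subgame-perfect outcome: (B, Z) with payoffs (7, 9).

Z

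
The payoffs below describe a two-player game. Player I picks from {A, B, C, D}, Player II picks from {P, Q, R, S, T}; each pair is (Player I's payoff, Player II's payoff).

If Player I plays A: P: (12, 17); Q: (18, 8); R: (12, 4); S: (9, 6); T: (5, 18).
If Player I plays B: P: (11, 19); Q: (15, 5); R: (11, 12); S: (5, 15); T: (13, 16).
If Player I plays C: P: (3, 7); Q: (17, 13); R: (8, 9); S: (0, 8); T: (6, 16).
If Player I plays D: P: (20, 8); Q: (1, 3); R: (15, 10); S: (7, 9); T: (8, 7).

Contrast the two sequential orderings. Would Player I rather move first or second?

If Player I leads: Player II's best replies are A→T, B→P, C→T, D→R; Player I's induced payoffs 5, 11, 6, 15; outcome (D, R), payoffs (15, 10).
If Player II leads: Player I's best replies are P→D, Q→A, R→D, S→A, T→B; Player II's induced payoffs 8, 8, 10, 6, 16; outcome (B, T), payoffs (13, 16).
Player I gets 15 moving first and 13 moving second, so Player I prefers to move first.

first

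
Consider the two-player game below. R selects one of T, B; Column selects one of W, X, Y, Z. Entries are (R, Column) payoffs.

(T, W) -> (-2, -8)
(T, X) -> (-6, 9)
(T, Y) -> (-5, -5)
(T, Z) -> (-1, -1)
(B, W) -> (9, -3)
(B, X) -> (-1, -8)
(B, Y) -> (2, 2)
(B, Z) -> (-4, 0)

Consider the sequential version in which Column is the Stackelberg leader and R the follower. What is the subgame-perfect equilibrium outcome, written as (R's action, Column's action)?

Work backward from R's decision.
- W: R compares -2, 9 and picks B; Column would get -3.
- X: R compares -6, -1 and picks B; Column would get -8.
- Y: R compares -5, 2 and picks B; Column would get 2.
- Z: R compares -1, -4 and picks T; Column would get -1.
Maximizing over -3, -8, 2, -1, Column chooses Y. Subgame-perfect outcome: (B, Y) with payoffs (2, 2).

(B, Y)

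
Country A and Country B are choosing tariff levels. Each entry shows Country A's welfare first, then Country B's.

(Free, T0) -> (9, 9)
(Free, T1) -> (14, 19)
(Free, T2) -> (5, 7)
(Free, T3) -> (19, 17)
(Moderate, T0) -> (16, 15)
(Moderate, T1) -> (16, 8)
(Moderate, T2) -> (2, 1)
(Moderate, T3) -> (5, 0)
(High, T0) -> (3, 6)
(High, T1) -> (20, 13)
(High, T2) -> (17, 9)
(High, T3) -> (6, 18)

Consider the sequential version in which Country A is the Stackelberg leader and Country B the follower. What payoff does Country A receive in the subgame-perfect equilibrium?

Country B best-responds to each possible Country A move:
- Free: BR = T1, leader payoff 14.
- Moderate: BR = T0, leader payoff 16.
- High: BR = T3, leader payoff 6.
Country A's induced payoffs are 14, 16, 6, so Country A commits to Moderate. Subgame-perfect outcome: (Moderate, T0) with payoffs (16, 15).

16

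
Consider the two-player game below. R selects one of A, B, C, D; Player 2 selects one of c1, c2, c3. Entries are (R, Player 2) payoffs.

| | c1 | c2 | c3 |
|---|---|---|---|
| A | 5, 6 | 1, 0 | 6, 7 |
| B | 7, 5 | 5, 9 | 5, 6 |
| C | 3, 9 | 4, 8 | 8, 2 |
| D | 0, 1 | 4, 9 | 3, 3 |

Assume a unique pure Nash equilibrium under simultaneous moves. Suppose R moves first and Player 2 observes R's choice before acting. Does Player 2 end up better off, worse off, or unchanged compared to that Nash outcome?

worse off

Backward induction with R moving first.
- A: BR = c3, leader payoff 6.
- B: BR = c2, leader payoff 5.
- C: BR = c1, leader payoff 3.
- D: BR = c2, leader payoff 4.
R's induced payoffs are 6, 5, 3, 4, so R commits to A. Subgame-perfect outcome: (A, c3) with payoffs (6, 7).
Now find the simultaneous Nash equilibrium.
R's best replies: c1→B; c2→B; c3→C.
Player 2's best replies: A→c3; B→c2; C→c1; D→c2.
The unique mutual best reply is (B, c2), giving (5, 9).
Player 2 earns 7 sequentially versus 9 at the Nash outcome: worse off.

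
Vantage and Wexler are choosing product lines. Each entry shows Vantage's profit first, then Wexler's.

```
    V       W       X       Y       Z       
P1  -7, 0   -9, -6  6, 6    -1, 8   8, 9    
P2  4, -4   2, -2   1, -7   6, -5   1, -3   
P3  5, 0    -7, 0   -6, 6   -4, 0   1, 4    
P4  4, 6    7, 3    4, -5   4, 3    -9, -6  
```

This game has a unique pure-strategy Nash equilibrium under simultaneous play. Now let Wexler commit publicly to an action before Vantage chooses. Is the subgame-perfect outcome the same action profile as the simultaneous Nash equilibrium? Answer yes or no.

Work backward from Vantage's decision.
- V: BR = P3, leader payoff 0.
- W: BR = P4, leader payoff 3.
- X: BR = P1, leader payoff 6.
- Y: BR = P2, leader payoff -5.
- Z: BR = P1, leader payoff 9.
Maximizing over 0, 3, 6, -5, 9, Wexler chooses Z. Subgame-perfect outcome: (P1, Z) with payoffs (8, 9).
For the simultaneous game, intersect best replies.
Vantage's best replies: V→P3; W→P4; X→P1; Y→P2; Z→P1.
Wexler's best replies: P1→Z; P2→W; P3→X; P4→V.
Only (P1, Z) has each player best-responding; Nash payoffs (8, 9).
Sequential outcome (P1, Z) coincides with the Nash profile (P1, Z).

yes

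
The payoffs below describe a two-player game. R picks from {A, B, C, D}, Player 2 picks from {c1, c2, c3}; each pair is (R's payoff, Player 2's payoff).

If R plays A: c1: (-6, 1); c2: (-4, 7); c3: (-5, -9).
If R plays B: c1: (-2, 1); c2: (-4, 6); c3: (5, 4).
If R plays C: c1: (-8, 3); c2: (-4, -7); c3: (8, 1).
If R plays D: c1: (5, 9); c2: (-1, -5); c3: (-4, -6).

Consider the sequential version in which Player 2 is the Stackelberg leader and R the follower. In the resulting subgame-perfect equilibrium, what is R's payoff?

Backward induction with Player 2 moving first.
- c1 → R plays D (best of -6, -2, -8, 5); Player 2 gets 9.
- c2 → R plays D (best of -4, -4, -4, -1); Player 2 gets -5.
- c3 → R plays C (best of -5, 5, 8, -4); Player 2 gets 1.
Player 2's induced payoffs are 9, -5, 1, so Player 2 commits to c1. Subgame-perfect outcome: (D, c1) with payoffs (5, 9).

5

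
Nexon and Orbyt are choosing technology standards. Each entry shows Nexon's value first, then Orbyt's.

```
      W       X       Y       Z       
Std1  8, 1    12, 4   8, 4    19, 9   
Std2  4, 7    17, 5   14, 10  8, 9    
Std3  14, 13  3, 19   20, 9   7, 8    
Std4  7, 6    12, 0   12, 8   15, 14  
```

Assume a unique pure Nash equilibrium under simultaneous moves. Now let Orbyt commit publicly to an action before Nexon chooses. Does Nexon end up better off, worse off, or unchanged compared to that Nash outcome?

Work backward from Nexon's decision.
- W: BR = Std3, leader payoff 13.
- X: BR = Std2, leader payoff 5.
- Y: BR = Std3, leader payoff 9.
- Z: BR = Std1, leader payoff 9.
Orbyt's induced payoffs are 13, 5, 9, 9, so Orbyt commits to W. Subgame-perfect outcome: (Std3, W) with payoffs (14, 13).
Now find the simultaneous Nash equilibrium.
Nexon's best replies: W→Std3; X→Std2; Y→Std3; Z→Std1.
Orbyt's best replies: Std1→Z; Std2→Y; Std3→X; Std4→Z.
The unique mutual best reply is (Std1, Z), giving (19, 9).
Nexon earns 14 sequentially versus 19 at the Nash outcome: worse off.

worse off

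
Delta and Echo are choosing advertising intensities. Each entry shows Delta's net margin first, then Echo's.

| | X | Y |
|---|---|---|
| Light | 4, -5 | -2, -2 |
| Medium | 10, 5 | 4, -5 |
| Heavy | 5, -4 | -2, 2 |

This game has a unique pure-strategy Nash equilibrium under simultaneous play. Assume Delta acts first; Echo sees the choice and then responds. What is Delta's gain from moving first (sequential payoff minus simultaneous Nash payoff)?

0

Echo best-responds to each possible Delta move:
- Light: Echo compares -5, -2 and picks Y; Delta would get -2.
- Medium: Echo compares 5, -5 and picks X; Delta would get 10.
- Heavy: Echo compares -4, 2 and picks Y; Delta would get -2.
Among -2, 10, -2, the best is 10 at Medium. Subgame-perfect outcome: (Medium, X) with payoffs (10, 5).
Under simultaneous play:
Delta's best replies: X→Medium; Y→Medium.
Echo's best replies: Light→Y; Medium→X; Heavy→Y.
Only (Medium, X) has each player best-responding; Nash payoffs (10, 5).
Delta's commitment gain: 10 − 10 = 0.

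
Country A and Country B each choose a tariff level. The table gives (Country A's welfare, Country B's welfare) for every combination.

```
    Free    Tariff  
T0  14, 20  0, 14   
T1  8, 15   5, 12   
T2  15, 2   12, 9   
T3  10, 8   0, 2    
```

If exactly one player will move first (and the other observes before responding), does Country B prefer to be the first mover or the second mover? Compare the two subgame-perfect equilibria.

second

If Country A leads: Country B's best replies are T0→Free, T1→Free, T2→Tariff, T3→Free; Country A's induced payoffs 14, 8, 12, 10; outcome (T0, Free), payoffs (14, 20).
If Country B leads: Country A's best replies are Free→T2, Tariff→T2; Country B's induced payoffs 2, 9; outcome (T2, Tariff), payoffs (12, 9).
Country B gets 9 moving first and 20 moving second, so Country B prefers to move second.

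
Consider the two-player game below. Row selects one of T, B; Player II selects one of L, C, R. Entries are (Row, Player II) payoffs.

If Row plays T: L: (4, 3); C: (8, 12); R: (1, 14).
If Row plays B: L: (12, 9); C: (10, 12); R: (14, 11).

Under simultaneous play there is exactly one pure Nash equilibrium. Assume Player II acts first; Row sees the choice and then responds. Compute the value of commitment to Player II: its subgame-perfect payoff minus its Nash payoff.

Solve by backward induction (Player II leads).
- L: Row compares 4, 12 and picks B; Player II would get 9.
- C: Row compares 8, 10 and picks B; Player II would get 12.
- R: Row compares 1, 14 and picks B; Player II would get 11.
Maximizing over 9, 12, 11, Player II chooses C. Subgame-perfect outcome: (B, C) with payoffs (10, 12).
Under simultaneous play:
Row's best replies: L→B; C→B; R→B.
Player II's best replies: T→R; B→C.
The unique mutual best reply is (B, C), giving (10, 12).
Player II's commitment gain: 12 − 12 = 0.

0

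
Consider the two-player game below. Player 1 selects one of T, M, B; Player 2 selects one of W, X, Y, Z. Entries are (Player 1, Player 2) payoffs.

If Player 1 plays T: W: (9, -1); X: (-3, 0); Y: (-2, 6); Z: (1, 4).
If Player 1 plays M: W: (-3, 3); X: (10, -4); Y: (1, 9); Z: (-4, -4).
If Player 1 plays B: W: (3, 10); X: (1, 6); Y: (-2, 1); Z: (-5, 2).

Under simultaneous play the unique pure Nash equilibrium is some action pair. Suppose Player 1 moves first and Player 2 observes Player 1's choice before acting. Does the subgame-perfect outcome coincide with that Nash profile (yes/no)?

Solve by backward induction (Player 1 leads).
- T: BR = Y, leader payoff -2.
- M: BR = Y, leader payoff 1.
- B: BR = W, leader payoff 3.
Maximizing over -2, 1, 3, Player 1 chooses B. Subgame-perfect outcome: (B, W) with payoffs (3, 10).
Under simultaneous play:
Player 1's best replies: W→T; X→M; Y→M; Z→T.
Player 2's best replies: T→Y; M→Y; B→W.
The unique mutual best reply is (M, Y), giving (1, 9).
Sequential outcome (B, W) differs from the Nash profile (M, Y).

no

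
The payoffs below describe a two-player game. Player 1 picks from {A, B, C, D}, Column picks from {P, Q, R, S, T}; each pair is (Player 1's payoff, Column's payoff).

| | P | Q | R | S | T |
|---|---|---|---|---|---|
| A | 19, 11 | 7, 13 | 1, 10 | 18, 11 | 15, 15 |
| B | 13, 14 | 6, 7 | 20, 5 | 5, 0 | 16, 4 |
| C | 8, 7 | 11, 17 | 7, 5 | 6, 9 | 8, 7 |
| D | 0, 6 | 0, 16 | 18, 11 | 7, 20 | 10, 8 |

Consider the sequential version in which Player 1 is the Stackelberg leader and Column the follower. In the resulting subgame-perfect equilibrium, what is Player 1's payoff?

Work backward from Column's decision.
- A: BR = T, leader payoff 15.
- B: BR = P, leader payoff 13.
- C: BR = Q, leader payoff 11.
- D: BR = S, leader payoff 7.
Among 15, 13, 11, 7, the best is 15 at A. Subgame-perfect outcome: (A, T) with payoffs (15, 15).

15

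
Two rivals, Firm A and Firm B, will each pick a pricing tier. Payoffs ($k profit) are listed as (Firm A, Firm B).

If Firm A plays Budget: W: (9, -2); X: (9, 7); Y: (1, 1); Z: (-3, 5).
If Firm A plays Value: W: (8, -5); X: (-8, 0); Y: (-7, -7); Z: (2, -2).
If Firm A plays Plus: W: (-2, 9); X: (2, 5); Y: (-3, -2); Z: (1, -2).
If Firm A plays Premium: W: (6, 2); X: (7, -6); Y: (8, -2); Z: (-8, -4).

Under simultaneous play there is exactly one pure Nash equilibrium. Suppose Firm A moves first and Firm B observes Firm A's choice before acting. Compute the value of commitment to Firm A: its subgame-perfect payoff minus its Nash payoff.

Firm B best-responds to each possible Firm A move:
- Budget: Firm B compares -2, 7, 1, 5 and picks X; Firm A would get 9.
- Value: Firm B compares -5, 0, -7, -2 and picks X; Firm A would get -8.
- Plus: Firm B compares 9, 5, -2, -2 and picks W; Firm A would get -2.
- Premium: Firm B compares 2, -6, -2, -4 and picks W; Firm A would get 6.
Among 9, -8, -2, 6, the best is 9 at Budget. Subgame-perfect outcome: (Budget, X) with payoffs (9, 7).
Under simultaneous play:
Firm A's best replies: W→Budget; X→Budget; Y→Premium; Z→Value.
Firm B's best replies: Budget→X; Value→X; Plus→W; Premium→W.
Only (Budget, X) has each player best-responding; Nash payoffs (9, 7).
Firm A's commitment gain: 9 − 9 = 0.

0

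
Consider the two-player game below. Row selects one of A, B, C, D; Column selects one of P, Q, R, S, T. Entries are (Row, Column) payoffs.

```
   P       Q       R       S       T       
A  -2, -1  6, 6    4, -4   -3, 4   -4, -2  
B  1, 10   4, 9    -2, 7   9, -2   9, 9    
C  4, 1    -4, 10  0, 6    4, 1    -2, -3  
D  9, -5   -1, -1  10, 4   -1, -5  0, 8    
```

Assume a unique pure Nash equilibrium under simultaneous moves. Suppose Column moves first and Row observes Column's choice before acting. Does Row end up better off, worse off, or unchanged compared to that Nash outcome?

Work backward from Row's decision.
- P → Row plays D (best of -2, 1, 4, 9); Column gets -5.
- Q → Row plays A (best of 6, 4, -4, -1); Column gets 6.
- R → Row plays D (best of 4, -2, 0, 10); Column gets 4.
- S → Row plays B (best of -3, 9, 4, -1); Column gets -2.
- T → Row plays B (best of -4, 9, -2, 0); Column gets 9.
Column's induced payoffs are -5, 6, 4, -2, 9, so Column commits to T. Subgame-perfect outcome: (B, T) with payoffs (9, 9).
Now find the simultaneous Nash equilibrium.
Row's best replies: P→D; Q→A; R→D; S→B; T→B.
Column's best replies: A→Q; B→P; C→Q; D→T.
Only (A, Q) has each player best-responding; Nash payoffs (6, 6).
Row earns 9 sequentially versus 6 at the Nash outcome: better off.

better off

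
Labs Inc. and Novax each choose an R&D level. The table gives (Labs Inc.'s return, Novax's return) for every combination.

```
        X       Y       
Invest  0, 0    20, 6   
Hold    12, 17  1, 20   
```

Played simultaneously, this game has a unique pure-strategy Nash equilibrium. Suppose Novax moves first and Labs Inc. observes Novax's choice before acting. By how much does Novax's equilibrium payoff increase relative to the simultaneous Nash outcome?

Labs Inc. best-responds to each possible Novax move:
- X: BR = Hold, leader payoff 17.
- Y: BR = Invest, leader payoff 6.
Novax's induced payoffs are 17, 6, so Novax commits to X. Subgame-perfect outcome: (Hold, X) with payoffs (12, 17).
For the simultaneous game, intersect best replies.
Labs Inc.'s best replies: X→Hold; Y→Invest.
Novax's best replies: Invest→Y; Hold→Y.
The unique mutual best reply is (Invest, Y), giving (20, 6).
Novax's commitment gain: 17 − 6 = 11.

11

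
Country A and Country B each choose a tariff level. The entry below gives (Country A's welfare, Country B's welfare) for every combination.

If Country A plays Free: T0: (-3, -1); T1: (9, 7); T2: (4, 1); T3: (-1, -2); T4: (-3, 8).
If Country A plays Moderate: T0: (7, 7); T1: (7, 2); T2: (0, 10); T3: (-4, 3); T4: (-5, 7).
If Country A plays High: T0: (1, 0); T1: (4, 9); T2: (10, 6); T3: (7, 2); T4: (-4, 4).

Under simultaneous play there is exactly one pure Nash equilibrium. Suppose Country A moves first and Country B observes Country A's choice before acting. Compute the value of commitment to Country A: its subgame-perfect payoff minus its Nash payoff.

7

Backward induction with Country A moving first.
- Free → Country B plays T4 (best of -1, 7, 1, -2, 8); Country A gets -3.
- Moderate → Country B plays T2 (best of 7, 2, 10, 3, 7); Country A gets 0.
- High → Country B plays T1 (best of 0, 9, 6, 2, 4); Country A gets 4.
Maximizing over -3, 0, 4, Country A chooses High. Subgame-perfect outcome: (High, T1) with payoffs (4, 9).
For the simultaneous game, intersect best replies.
Country A's best replies: T0→Moderate; T1→Free; T2→High; T3→High; T4→Free.
Country B's best replies: Free→T4; Moderate→T2; High→T1.
Only (Free, T4) has each player best-responding; Nash payoffs (-3, 8).
Country A's commitment gain: 4 − -3 = 7.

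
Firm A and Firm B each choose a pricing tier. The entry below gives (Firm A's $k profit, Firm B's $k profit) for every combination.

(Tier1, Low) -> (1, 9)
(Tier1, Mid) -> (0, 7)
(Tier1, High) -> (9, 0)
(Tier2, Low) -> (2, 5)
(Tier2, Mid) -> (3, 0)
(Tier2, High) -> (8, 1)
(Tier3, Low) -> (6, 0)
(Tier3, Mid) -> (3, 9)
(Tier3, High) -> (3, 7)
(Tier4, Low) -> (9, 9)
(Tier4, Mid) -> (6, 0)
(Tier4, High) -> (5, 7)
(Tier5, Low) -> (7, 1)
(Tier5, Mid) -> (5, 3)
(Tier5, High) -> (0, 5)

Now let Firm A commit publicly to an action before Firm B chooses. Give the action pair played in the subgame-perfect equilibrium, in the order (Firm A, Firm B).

(Tier4, Low)

Firm B best-responds to each possible Firm A move:
- Tier1: BR = Low, leader payoff 1.
- Tier2: BR = Low, leader payoff 2.
- Tier3: BR = Mid, leader payoff 3.
- Tier4: BR = Low, leader payoff 9.
- Tier5: BR = High, leader payoff 0.
Among 1, 2, 3, 9, 0, the best is 9 at Tier4. Subgame-perfect outcome: (Tier4, Low) with payoffs (9, 9).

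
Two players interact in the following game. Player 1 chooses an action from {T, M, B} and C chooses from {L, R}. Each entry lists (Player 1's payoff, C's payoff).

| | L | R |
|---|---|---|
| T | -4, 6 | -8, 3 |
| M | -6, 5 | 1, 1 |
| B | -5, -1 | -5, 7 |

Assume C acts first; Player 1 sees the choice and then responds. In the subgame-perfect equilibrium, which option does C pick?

Work backward from Player 1's decision.
- L → Player 1 plays T (best of -4, -6, -5); C gets 6.
- R → Player 1 plays M (best of -8, 1, -5); C gets 1.
Maximizing over 6, 1, C chooses L. Subgame-perfect outcome: (T, L) with payoffs (-4, 6).

L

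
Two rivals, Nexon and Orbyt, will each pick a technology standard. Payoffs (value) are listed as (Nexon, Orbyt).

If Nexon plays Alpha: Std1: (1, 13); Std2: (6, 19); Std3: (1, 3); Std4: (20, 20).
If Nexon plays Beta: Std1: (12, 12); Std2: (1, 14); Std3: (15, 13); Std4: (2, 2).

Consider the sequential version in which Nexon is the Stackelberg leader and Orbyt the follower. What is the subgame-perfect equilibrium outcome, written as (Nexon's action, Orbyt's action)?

Backward induction with Nexon moving first.
- Alpha: BR = Std4, leader payoff 20.
- Beta: BR = Std2, leader payoff 1.
Among 20, 1, the best is 20 at Alpha. Subgame-perfect outcome: (Alpha, Std4) with payoffs (20, 20).

(Alpha, Std4)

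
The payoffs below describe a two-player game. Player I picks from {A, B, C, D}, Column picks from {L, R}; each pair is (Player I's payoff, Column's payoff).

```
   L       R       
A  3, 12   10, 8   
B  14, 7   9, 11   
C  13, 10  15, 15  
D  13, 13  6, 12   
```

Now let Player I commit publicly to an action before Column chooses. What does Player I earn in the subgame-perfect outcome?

15

Solve by backward induction (Player I leads).
- A: Column compares 12, 8 and picks L; Player I would get 3.
- B: Column compares 7, 11 and picks R; Player I would get 9.
- C: Column compares 10, 15 and picks R; Player I would get 15.
- D: Column compares 13, 12 and picks L; Player I would get 13.
Maximizing over 3, 9, 15, 13, Player I chooses C. Subgame-perfect outcome: (C, R) with payoffs (15, 15).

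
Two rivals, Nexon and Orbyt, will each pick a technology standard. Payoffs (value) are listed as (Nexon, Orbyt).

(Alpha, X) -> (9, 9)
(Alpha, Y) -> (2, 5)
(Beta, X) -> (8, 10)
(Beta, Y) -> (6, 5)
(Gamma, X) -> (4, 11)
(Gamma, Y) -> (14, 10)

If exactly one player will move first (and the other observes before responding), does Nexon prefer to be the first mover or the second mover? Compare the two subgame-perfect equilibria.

If Nexon leads: Orbyt's best replies are Alpha→X, Beta→X, Gamma→X; Nexon's induced payoffs 9, 8, 4; outcome (Alpha, X), payoffs (9, 9).
If Orbyt leads: Nexon's best replies are X→Alpha, Y→Gamma; Orbyt's induced payoffs 9, 10; outcome (Gamma, Y), payoffs (14, 10).
Nexon gets 9 moving first and 14 moving second, so Nexon prefers to move second.

second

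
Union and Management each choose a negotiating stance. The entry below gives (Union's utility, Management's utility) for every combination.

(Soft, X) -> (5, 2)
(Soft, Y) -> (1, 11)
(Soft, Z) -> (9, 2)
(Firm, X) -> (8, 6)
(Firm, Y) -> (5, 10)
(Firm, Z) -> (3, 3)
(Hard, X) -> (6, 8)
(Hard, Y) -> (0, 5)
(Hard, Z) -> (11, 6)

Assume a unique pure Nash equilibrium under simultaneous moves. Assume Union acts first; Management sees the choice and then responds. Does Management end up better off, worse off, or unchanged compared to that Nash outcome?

worse off

Work backward from Management's decision.
- Soft: Management compares 2, 11, 2 and picks Y; Union would get 1.
- Firm: Management compares 6, 10, 3 and picks Y; Union would get 5.
- Hard: Management compares 8, 5, 6 and picks X; Union would get 6.
Among 1, 5, 6, the best is 6 at Hard. Subgame-perfect outcome: (Hard, X) with payoffs (6, 8).
For the simultaneous game, intersect best replies.
Union's best replies: X→Firm; Y→Firm; Z→Hard.
Management's best replies: Soft→Y; Firm→Y; Hard→X.
The unique mutual best reply is (Firm, Y), giving (5, 10).
Management earns 8 sequentially versus 10 at the Nash outcome: worse off.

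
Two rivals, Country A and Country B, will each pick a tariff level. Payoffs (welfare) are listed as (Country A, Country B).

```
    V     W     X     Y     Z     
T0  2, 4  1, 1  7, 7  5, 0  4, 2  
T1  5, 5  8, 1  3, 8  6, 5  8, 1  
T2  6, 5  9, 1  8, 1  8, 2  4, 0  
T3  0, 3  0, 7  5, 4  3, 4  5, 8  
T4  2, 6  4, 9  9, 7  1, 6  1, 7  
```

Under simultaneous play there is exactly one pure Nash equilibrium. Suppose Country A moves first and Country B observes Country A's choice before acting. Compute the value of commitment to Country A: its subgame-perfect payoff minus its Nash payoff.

1

Work backward from Country B's decision.
- T0: BR = X, leader payoff 7.
- T1: BR = X, leader payoff 3.
- T2: BR = V, leader payoff 6.
- T3: BR = Z, leader payoff 5.
- T4: BR = W, leader payoff 4.
Country A's induced payoffs are 7, 3, 6, 5, 4, so Country A commits to T0. Subgame-perfect outcome: (T0, X) with payoffs (7, 7).
Now find the simultaneous Nash equilibrium.
Country A's best replies: V→T2; W→T2; X→T4; Y→T2; Z→T1.
Country B's best replies: T0→X; T1→X; T2→V; T3→Z; T4→W.
Only (T2, V) has each player best-responding; Nash payoffs (6, 5).
Country A's commitment gain: 7 − 6 = 1.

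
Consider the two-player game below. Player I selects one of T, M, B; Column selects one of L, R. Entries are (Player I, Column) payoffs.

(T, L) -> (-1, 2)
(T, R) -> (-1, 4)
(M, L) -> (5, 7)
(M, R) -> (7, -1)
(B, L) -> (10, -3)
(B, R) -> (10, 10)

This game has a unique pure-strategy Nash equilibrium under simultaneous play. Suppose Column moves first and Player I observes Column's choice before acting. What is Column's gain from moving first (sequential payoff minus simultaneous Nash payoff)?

0

Work backward from Player I's decision.
- L → Player I plays B (best of -1, 5, 10); Column gets -3.
- R → Player I plays B (best of -1, 7, 10); Column gets 10.
Among -3, 10, the best is 10 at R. Subgame-perfect outcome: (B, R) with payoffs (10, 10).
Under simultaneous play:
Player I's best replies: L→B; R→B.
Column's best replies: T→R; M→L; B→R.
Only (B, R) has each player best-responding; Nash payoffs (10, 10).
Column's commitment gain: 10 − 10 = 0.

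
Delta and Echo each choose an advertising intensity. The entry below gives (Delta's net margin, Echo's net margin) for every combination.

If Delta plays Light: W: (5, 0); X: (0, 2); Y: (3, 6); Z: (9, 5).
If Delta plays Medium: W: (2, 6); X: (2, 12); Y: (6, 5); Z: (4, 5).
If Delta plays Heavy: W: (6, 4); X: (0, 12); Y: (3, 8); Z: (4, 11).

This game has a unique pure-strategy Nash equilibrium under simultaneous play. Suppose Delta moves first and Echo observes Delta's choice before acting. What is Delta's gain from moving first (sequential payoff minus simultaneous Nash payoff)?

Echo best-responds to each possible Delta move:
- Light: BR = Y, leader payoff 3.
- Medium: BR = X, leader payoff 2.
- Heavy: BR = X, leader payoff 0.
Among 3, 2, 0, the best is 3 at Light. Subgame-perfect outcome: (Light, Y) with payoffs (3, 6).
For the simultaneous game, intersect best replies.
Delta's best replies: W→Heavy; X→Medium; Y→Medium; Z→Light.
Echo's best replies: Light→Y; Medium→X; Heavy→X.
The unique mutual best reply is (Medium, X), giving (2, 12).
Delta's commitment gain: 3 − 2 = 1.

1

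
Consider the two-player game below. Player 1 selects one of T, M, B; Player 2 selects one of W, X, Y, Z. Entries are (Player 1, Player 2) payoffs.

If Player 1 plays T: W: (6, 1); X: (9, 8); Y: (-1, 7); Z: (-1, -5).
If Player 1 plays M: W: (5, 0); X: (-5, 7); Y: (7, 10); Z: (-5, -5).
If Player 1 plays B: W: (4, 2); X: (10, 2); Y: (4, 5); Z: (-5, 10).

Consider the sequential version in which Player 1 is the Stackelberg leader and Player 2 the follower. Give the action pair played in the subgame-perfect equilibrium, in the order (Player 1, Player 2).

(T, X)

Player 2 best-responds to each possible Player 1 move:
- T: Player 2 compares 1, 8, 7, -5 and picks X; Player 1 would get 9.
- M: Player 2 compares 0, 7, 10, -5 and picks Y; Player 1 would get 7.
- B: Player 2 compares 2, 2, 5, 10 and picks Z; Player 1 would get -5.
Maximizing over 9, 7, -5, Player 1 chooses T. Subgame-perfect outcome: (T, X) with payoffs (9, 8).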